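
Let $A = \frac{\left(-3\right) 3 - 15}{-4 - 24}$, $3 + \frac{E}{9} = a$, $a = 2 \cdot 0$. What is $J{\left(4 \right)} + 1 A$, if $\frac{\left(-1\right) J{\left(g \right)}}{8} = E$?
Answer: $\frac{1518}{7} \approx 216.86$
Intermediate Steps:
$a = 0$
$E = -27$ ($E = -27 + 9 \cdot 0 = -27 + 0 = -27$)
$J{\left(g \right)} = 216$ ($J{\left(g \right)} = \left(-8\right) \left(-27\right) = 216$)
$A = \frac{6}{7}$ ($A = \frac{-9 - 15}{-28} = \left(-24\right) \left(- \frac{1}{28}\right) = \frac{6}{7} \approx 0.85714$)
$J{\left(4 \right)} + 1 A = 216 + 1 \cdot \frac{6}{7} = 216 + \frac{6}{7} = \frac{1518}{7}$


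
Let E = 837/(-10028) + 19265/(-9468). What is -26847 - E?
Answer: -318598761619/11868138 ≈ -26845.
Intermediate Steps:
E = -25139267/11868138 (E = 837*(-1/10028) + 19265*(-1/9468) = -837/10028 - 19265/9468 = -25139267/11868138 ≈ -2.1182)
-26847 - E = -26847 - 1*(-25139267/11868138) = -26847 + 25139267/11868138 = -318598761619/11868138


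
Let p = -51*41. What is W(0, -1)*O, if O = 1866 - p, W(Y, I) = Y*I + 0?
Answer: 0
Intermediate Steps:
p = -2091
W(Y, I) = I*Y (W(Y, I) = I*Y + 0 = I*Y)
O = 3957 (O = 1866 - 1*(-2091) = 1866 + 2091 = 3957)
W(0, -1)*O = -1*0*3957 = 0*3957 = 0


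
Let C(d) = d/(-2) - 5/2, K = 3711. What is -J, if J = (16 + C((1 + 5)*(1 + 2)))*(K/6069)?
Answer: -11133/4046 ≈ -2.7516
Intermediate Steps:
C(d) = -5/2 - d/2 (C(d) = d*(-1/2) - 5*1/2 = -d/2 - 5/2 = -5/2 - d/2)
J = 11133/4046 (J = (16 + (-5/2 - (1 + 5)*(1 + 2)/2))*(3711/6069) = (16 + (-5/2 - 3*3))*(3711*(1/6069)) = (16 + (-5/2 - 1/2*18))*(1237/2023) = (16 + (-5/2 - 9))*(1237/2023) = (16 - 23/2)*(1237/2023) = (9/2)*(1237/2023) = 11133/4046 ≈ 2.7516)
-J = -1*11133/4046 = -11133/4046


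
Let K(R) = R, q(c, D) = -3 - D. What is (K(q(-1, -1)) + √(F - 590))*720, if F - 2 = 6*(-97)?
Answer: -1440 + 2160*I*√130 ≈ -1440.0 + 24628.0*I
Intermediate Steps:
F = -580 (F = 2 + 6*(-97) = 2 - 582 = -580)
(K(q(-1, -1)) + √(F - 590))*720 = ((-3 - 1*(-1)) + √(-580 - 590))*720 = ((-3 + 1) + √(-1170))*720 = (-2 + 3*I*√130)*720 = -1440 + 2160*I*√130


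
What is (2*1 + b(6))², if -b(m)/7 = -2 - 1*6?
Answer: 3364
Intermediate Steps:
b(m) = 56 (b(m) = -7*(-2 - 1*6) = -7*(-2 - 6) = -7*(-8) = 56)
(2*1 + b(6))² = (2*1 + 56)² = (2 + 56)² = 58² = 3364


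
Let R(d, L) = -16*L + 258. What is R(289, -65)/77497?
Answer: 1298/77497 ≈ 0.016749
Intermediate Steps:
R(d, L) = 258 - 16*L
R(289, -65)/77497 = (258 - 16*(-65))/77497 = (258 + 1040)*(1/77497) = 1298*(1/77497) = 1298/77497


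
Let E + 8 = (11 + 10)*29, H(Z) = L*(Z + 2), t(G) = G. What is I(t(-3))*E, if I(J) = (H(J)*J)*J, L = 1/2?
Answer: -5409/2 ≈ -2704.5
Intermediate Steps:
L = ½ ≈ 0.50000
H(Z) = 1 + Z/2 (H(Z) = (Z + 2)/2 = (2 + Z)/2 = 1 + Z/2)
I(J) = J²*(1 + J/2) (I(J) = ((1 + J/2)*J)*J = (J*(1 + J/2))*J = J²*(1 + J/2))
E = 601 (E = -8 + (11 + 10)*29 = -8 + 21*29 = -8 + 609 = 601)
I(t(-3))*E = ((½)*(-3)²*(2 - 3))*601 = ((½)*9*(-1))*601 = -9/2*601 = -5409/2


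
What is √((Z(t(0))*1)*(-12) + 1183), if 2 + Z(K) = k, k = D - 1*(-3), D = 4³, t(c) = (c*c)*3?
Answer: √403 ≈ 20.075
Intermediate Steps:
t(c) = 3*c² (t(c) = c²*3 = 3*c²)
D = 64
k = 67 (k = 64 - 1*(-3) = 64 + 3 = 67)
Z(K) = 65 (Z(K) = -2 + 67 = 65)
√((Z(t(0))*1)*(-12) + 1183) = √((65*1)*(-12) + 1183) = √(65*(-12) + 1183) = √(-780 + 1183) = √403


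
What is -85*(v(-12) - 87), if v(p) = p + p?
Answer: 9435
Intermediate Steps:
v(p) = 2*p
-85*(v(-12) - 87) = -85*(2*(-12) - 87) = -85*(-24 - 87) = -85*(-111) = 9435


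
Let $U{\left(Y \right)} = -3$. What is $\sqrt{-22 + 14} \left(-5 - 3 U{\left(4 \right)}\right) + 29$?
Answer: $29 + 8 i \sqrt{2} \approx 29.0 + 11.314 i$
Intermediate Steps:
$\sqrt{-22 + 14} \left(-5 - 3 U{\left(4 \right)}\right) + 29 = \sqrt{-22 + 14} \left(-5 - -9\right) + 29 = \sqrt{-8} \left(-5 + 9\right) + 29 = 2 i \sqrt{2} \cdot 4 + 29 = 8 i \sqrt{2} + 29 = 29 + 8 i \sqrt{2}$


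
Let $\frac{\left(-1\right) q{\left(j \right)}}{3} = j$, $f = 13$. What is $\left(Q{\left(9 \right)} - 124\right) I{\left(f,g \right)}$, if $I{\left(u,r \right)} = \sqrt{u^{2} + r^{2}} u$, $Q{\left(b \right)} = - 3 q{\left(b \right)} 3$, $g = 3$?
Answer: $1547 \sqrt{178} \approx 20640.0$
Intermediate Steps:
$q{\left(j \right)} = - 3 j$
$Q{\left(b \right)} = 27 b$ ($Q{\left(b \right)} = - 3 \left(- 3 b\right) 3 = 9 b 3 = 27 b$)
$I{\left(u,r \right)} = u \sqrt{r^{2} + u^{2}}$ ($I{\left(u,r \right)} = \sqrt{r^{2} + u^{2}} u = u \sqrt{r^{2} + u^{2}}$)
$\left(Q{\left(9 \right)} - 124\right) I{\left(f,g \right)} = \left(27 \cdot 9 - 124\right) 13 \sqrt{3^{2} + 13^{2}} = \left(243 - 124\right) 13 \sqrt{9 + 169} = 119 \cdot 13 \sqrt{178} = 1547 \sqrt{178}$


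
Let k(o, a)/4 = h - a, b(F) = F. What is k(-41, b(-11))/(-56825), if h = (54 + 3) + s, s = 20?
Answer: -352/56825 ≈ -0.0061945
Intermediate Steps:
h = 77 (h = (54 + 3) + 20 = 57 + 20 = 77)
k(o, a) = 308 - 4*a (k(o, a) = 4*(77 - a) = 308 - 4*a)
k(-41, b(-11))/(-56825) = (308 - 4*(-11))/(-56825) = (308 + 44)*(-1/56825) = 352*(-1/56825) = -352/56825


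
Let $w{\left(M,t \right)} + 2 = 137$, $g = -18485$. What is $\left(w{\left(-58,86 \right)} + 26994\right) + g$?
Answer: $8644$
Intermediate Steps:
$w{\left(M,t \right)} = 135$ ($w{\left(M,t \right)} = -2 + 137 = 135$)
$\left(w{\left(-58,86 \right)} + 26994\right) + g = \left(135 + 26994\right) - 18485 = 27129 - 18485 = 8644$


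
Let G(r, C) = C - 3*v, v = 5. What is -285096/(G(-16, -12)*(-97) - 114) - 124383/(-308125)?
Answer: -5835575039/51456875 ≈ -113.41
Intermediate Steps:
G(r, C) = -15 + C (G(r, C) = C - 3*5 = C - 15 = -15 + C)
-285096/(G(-16, -12)*(-97) - 114) - 124383/(-308125) = -285096/((-15 - 12)*(-97) - 114) - 124383/(-308125) = -285096/(-27*(-97) - 114) - 124383*(-1/308125) = -285096/(2619 - 114) + 124383/308125 = -285096/2505 + 124383/308125 = -285096*1/2505 + 124383/308125 = -95032/835 + 124383/308125 = -5835575039/51456875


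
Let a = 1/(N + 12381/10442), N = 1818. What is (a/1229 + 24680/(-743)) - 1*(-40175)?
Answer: 696302700419751091/17346082883739 ≈ 40142.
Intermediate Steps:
a = 10442/18995937 (a = 1/(1818 + 12381/10442) = 1/(18995937/10442) = 10442/18995937 ≈ 0.00054970)
(a/1229 + 24680/(-743)) - 1*(-40175) = ((10442/18995937)/1229 + 24680/(-743)) - 1*(-40175) = ((10442/18995937)*(1/1229) + 24680*(-1/743)) + 40175 = (10442/23346006573 - 24680/743) + 40175 = -576179434463234/17346082883739 + 40175 = 696302700419751091/17346082883739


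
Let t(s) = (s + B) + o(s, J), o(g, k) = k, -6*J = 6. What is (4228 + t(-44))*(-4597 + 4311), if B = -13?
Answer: -1192620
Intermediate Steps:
J = -1 (J = -1/6*6 = -1)
t(s) = -14 + s (t(s) = (s - 13) - 1 = (-13 + s) - 1 = -14 + s)
(4228 + t(-44))*(-4597 + 4311) = (4228 + (-14 - 44))*(-4597 + 4311) = (4228 - 58)*(-286) = 4170*(-286) = -1192620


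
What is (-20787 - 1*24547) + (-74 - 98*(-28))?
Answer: -42664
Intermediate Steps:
(-20787 - 1*24547) + (-74 - 98*(-28)) = (-20787 - 24547) + (-74 + 2744) = -45334 + 2670 = -42664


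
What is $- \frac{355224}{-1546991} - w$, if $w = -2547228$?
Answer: $\frac{3940539146172}{1546991} \approx 2.5472 \cdot 10^{6}$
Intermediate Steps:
$- \frac{355224}{-1546991} - w = - \frac{355224}{-1546991} - -2547228 = \left(-355224\right) \left(- \frac{1}{1546991}\right) + 2547228 = \frac{355224}{1546991} + 2547228 = \frac{3940539146172}{1546991}$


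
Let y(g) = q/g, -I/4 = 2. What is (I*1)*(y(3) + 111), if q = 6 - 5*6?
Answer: -824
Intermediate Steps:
q = -24 (q = 6 - 30 = -24)
I = -8 (I = -4*2 = -8)
y(g) = -24/g
(I*1)*(y(3) + 111) = (-8*1)*(-24/3 + 111) = -8*(-24*⅓ + 111) = -8*(-8 + 111) = -8*103 = -824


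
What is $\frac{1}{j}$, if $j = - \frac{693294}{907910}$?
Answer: $- \frac{453955}{346647} \approx -1.3096$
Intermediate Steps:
$j = - \frac{346647}{453955}$ ($j = \left(-693294\right) \frac{1}{907910} = - \frac{346647}{453955} \approx -0.76362$)
$\frac{1}{j} = \frac{1}{- \frac{346647}{453955}} = - \frac{453955}{346647}$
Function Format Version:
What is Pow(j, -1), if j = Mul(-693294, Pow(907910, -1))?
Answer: Rational(-453955, 346647) ≈ -1.3096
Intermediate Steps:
j = Rational(-346647, 453955) (j = Mul(-693294, Rational(1, 907910)) = Rational(-346647, 453955) ≈ -0.76362)
Pow(j, -1) = Pow(Rational(-346647, 453955), -1) = Rational(-453955, 346647)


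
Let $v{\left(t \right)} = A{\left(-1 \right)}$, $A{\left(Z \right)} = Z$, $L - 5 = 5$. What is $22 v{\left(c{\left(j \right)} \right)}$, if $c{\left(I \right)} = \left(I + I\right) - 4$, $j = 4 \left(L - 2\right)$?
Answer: $-22$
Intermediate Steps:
$L = 10$ ($L = 5 + 5 = 10$)
$j = 32$ ($j = 4 \left(10 - 2\right) = 4 \cdot 8 = 32$)
$c{\left(I \right)} = -4 + 2 I$ ($c{\left(I \right)} = 2 I - 4 = -4 + 2 I$)
$v{\left(t \right)} = -1$
$22 v{\left(c{\left(j \right)} \right)} = 22 \left(-1\right) = -22$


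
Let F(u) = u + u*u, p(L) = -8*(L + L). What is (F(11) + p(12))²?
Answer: 3600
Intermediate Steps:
p(L) = -16*L
F(u) = u + u²
(F(11) + p(12))² = (11*(1 + 11) - 16*12)² = (11*12 - 192)² = (132 - 192)² = (-60)² = 3600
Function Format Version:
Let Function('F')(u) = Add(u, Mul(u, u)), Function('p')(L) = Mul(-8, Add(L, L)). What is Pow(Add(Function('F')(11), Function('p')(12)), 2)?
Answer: 3600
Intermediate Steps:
Function('p')(L) = Mul(-16, L) (Function('p')(L) = Mul(-8, Mul(2, L)) = Mul(-16, L))
Function('F')(u) = Add(u, Pow(u, 2))
Pow(Add(Function('F')(11), Function('p')(12)), 2) = Pow(Add(Mul(11, Add(1, 11)), Mul(-16, 12)), 2) = Pow(Add(Mul(11, 12), -192), 2) = Pow(Add(132, -192), 2) = Pow(-60, 2) = 3600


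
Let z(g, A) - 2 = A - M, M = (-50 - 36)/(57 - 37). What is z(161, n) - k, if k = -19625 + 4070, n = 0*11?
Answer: 155613/10 ≈ 15561.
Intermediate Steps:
M = -43/10 (M = -86/20 = -86*1/20 = -43/10 ≈ -4.3000)
n = 0
k = -15555
z(g, A) = 63/10 + A (z(g, A) = 2 + (A - 1*(-43/10)) = 2 + (A + 43/10) = 2 + (43/10 + A) = 63/10 + A)
z(161, n) - k = (63/10 + 0) - 1*(-15555) = 63/10 + 15555 = 155613/10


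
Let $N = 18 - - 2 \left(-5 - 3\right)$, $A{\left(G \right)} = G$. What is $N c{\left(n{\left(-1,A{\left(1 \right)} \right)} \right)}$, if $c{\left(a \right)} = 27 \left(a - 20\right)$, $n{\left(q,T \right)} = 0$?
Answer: $-1080$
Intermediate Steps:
$c{\left(a \right)} = -540 + 27 a$ ($c{\left(a \right)} = 27 \left(-20 + a\right) = -540 + 27 a$)
$N = 2$ ($N = 18 - \left(-2\right) \left(-8\right) = 18 - 16 = 2$)
$N c{\left(n{\left(-1,A{\left(1 \right)} \right)} \right)} = 2 \left(-540 + 27 \cdot 0\right) = 2 \left(-540 + 0\right) = 2 \left(-540\right) = -1080$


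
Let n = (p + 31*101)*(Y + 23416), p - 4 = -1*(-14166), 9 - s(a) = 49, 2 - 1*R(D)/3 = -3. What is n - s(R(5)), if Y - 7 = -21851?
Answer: 27197212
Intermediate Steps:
Y = -21844 (Y = 7 - 21851 = -21844)
R(D) = 15 (R(D) = 6 - 3*(-3) = 6 + 9 = 15)
s(a) = -40 (s(a) = 9 - 1*49 = 9 - 49 = -40)
p = 14170 (p = 4 - 1*(-14166) = 4 + 14166 = 14170)
n = 27197172 (n = (14170 + 31*101)*(-21844 + 23416) = (14170 + 3131)*1572 = 17301*1572 = 27197172)
n - s(R(5)) = 27197172 - 1*(-40) = 27197172 + 40 = 27197212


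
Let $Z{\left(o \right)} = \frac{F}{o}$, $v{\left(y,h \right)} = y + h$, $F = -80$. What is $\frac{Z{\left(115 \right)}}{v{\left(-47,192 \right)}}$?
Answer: $- \frac{16}{3335} \approx -0.0047976$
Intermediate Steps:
$v{\left(y,h \right)} = h + y$
$Z{\left(o \right)} = - \frac{80}{o}$
$\frac{Z{\left(115 \right)}}{v{\left(-47,192 \right)}} = \frac{\left(-80\right) \frac{1}{115}}{192 - 47} = \frac{\left(-80\right) \frac{1}{115}}{145} = \left(- \frac{16}{23}\right) \frac{1}{145} = - \frac{16}{3335}$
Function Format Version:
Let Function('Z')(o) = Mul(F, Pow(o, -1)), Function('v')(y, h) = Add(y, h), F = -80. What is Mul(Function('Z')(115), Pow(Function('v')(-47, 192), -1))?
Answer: Rational(-16, 3335) ≈ -0.0047976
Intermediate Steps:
Function('v')(y, h) = Add(h, y)
Function('Z')(o) = Mul(-80, Pow(o, -1))
Mul(Function('Z')(115), Pow(Function('v')(-47, 192), -1)) = Mul(Mul(-80, Pow(115, -1)), Pow(Add(192, -47), -1)) = Mul(Mul(-80, Rational(1, 115)), Pow(145, -1)) = Mul(Rational(-16, 23), Rational(1, 145)) = Rational(-16, 3335)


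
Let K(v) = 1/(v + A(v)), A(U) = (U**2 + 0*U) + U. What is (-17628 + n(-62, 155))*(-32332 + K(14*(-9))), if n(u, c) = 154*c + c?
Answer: -3231477603299/15624 ≈ -2.0683e+8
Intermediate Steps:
A(U) = U + U**2 (A(U) = (U**2 + 0) + U = U**2 + U = U + U**2)
K(v) = 1/(v + v*(1 + v))
n(u, c) = 155*c
(-17628 + n(-62, 155))*(-32332 + K(14*(-9))) = (-17628 + 155*155)*(-32332 + 1/(((14*(-9)))*(2 + 14*(-9)))) = (-17628 + 24025)*(-32332 + 1/((-126)*(2 - 126))) = 6397*(-32332 - 1/126/(-124)) = 6397*(-32332 - 1/126*(-1/124)) = 6397*(-32332 + 1/15624) = 6397*(-505155167/15624) = -3231477603299/15624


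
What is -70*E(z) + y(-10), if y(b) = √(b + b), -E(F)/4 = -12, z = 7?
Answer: -3360 + 2*I*√5 ≈ -3360.0 + 4.4721*I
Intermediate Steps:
E(F) = 48 (E(F) = -4*(-12) = 48)
y(b) = √2*√b (y(b) = √(2*b) = √2*√b)
-70*E(z) + y(-10) = -70*48 + √2*√(-10) = -3360 + √2*(I*√10) = -3360 + 2*I*√5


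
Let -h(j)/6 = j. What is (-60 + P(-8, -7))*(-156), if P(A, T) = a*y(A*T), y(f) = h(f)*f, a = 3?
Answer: 8815248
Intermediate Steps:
h(j) = -6*j
y(f) = -6*f² (y(f) = (-6*f)*f = -6*f²)
P(A, T) = -18*A²*T² (P(A, T) = 3*(-6*A²*T²) = -18*A²*T²)
(-60 + P(-8, -7))*(-156) = (-60 - 18*(-8)²*(-7)²)*(-156) = (-60 - 18*64*49)*(-156) = (-60 - 56448)*(-156) = -56508*(-156) = 8815248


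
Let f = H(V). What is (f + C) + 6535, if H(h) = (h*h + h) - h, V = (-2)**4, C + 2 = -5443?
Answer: 1346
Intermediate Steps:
C = -5445 (C = -2 - 5443 = -5445)
V = 16
H(h) = h**2 (H(h) = (h**2 + h) - h = (h + h**2) - h = h**2)
f = 256 (f = 16**2 = 256)
(f + C) + 6535 = (256 - 5445) + 6535 = -5189 + 6535 = 1346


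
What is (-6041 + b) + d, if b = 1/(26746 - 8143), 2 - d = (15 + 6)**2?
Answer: -120547439/18603 ≈ -6480.0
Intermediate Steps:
d = -439 (d = 2 - (15 + 6)**2 = 2 - 1*21**2 = 2 - 1*441 = 2 - 441 = -439)
b = 1/18603 ≈ 5.3755e-5
(-6041 + b) + d = (-6041 + 1/18603) - 439 = -112380722/18603 - 439 = -120547439/18603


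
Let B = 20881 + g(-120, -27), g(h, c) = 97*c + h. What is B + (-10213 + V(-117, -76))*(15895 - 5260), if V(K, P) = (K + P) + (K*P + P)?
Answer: -16891508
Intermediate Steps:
V(K, P) = K + 2*P + K*P (V(K, P) = (K + P) + (P + K*P) = K + 2*P + K*P)
g(h, c) = h + 97*c
B = 18142 (B = 20881 + (-120 + 97*(-27)) = 20881 + (-120 - 2619) = 20881 - 2739 = 18142)
B + (-10213 + V(-117, -76))*(15895 - 5260) = 18142 + (-10213 + (-117 + 2*(-76) - 117*(-76)))*(15895 - 5260) = 18142 + (-10213 + (-117 - 152 + 8892))*10635 = 18142 + (-10213 + 8623)*10635 = 18142 - 1590*10635 = 18142 - 16909650 = -16891508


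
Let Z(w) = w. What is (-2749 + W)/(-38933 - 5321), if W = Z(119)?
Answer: 1315/22127 ≈ 0.059430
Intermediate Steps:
W = 119
(-2749 + W)/(-38933 - 5321) = (-2749 + 119)/(-38933 - 5321) = -2630/(-44254) = -2630*(-1/44254) = 1315/22127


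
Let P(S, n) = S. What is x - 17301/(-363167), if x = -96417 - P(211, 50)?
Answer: -35092083575/363167 ≈ -96628.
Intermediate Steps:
x = -96628 (x = -96417 - 1*211 = -96417 - 211 = -96628)
x - 17301/(-363167) = -96628 - 17301/(-363167) = -96628 - 17301*(-1/363167) = -96628 + 17301/363167 = -35092083575/363167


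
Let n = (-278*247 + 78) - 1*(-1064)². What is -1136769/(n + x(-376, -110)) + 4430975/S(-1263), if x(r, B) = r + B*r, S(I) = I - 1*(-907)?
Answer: -642274627217/51606650 ≈ -12446.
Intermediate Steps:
S(I) = 907 + I (S(I) = I + 907 = 907 + I)
n = -1200684 (n = (-68666 + 78) - 1*1132096 = -68588 - 1132096 = -1200684)
-1136769/(n + x(-376, -110)) + 4430975/S(-1263) = -1136769/(-1200684 - 376*(1 - 110)) + 4430975/(907 - 1263) = -1136769/(-1200684 - 376*(-109)) + 4430975/(-356) = -1136769/(-1200684 + 40984) + 4430975*(-1/356) = -1136769/(-1159700) - 4430975/356 = -1136769*(-1/1159700) - 4430975/356 = 1136769/1159700 - 4430975/356 = -642274627217/51606650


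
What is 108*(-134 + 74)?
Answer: -6480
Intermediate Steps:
108*(-134 + 74) = 108*(-60) = -6480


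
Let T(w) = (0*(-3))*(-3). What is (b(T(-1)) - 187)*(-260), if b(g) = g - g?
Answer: 48620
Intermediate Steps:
T(w) = 0 (T(w) = 0*(-3) = 0)
b(g) = 0
(b(T(-1)) - 187)*(-260) = (0 - 187)*(-260) = -187*(-260) = 48620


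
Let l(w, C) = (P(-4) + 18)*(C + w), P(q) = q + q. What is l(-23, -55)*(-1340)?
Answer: 1045200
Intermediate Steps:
P(q) = 2*q
l(w, C) = 10*C + 10*w (l(w, C) = (2*(-4) + 18)*(C + w) = (-8 + 18)*(C + w) = 10*(C + w) = 10*C + 10*w)
l(-23, -55)*(-1340) = (10*(-55) + 10*(-23))*(-1340) = (-550 - 230)*(-1340) = -780*(-1340) = 1045200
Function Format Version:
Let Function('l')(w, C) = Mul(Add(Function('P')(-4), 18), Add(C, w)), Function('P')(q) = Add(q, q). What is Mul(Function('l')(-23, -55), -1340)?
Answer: 1045200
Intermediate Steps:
Function('P')(q) = Mul(2, q)
Function('l')(w, C) = Add(Mul(10, C), Mul(10, w)) (Function('l')(w, C) = Mul(Add(Mul(2, -4), 18), Add(C, w)) = Mul(Add(-8, 18), Add(C, w)) = Mul(10, Add(C, w)) = Add(Mul(10, C), Mul(10, w)))
Mul(Function('l')(-23, -55), -1340) = Mul(Add(Mul(10, -55), Mul(10, -23)), -1340) = Mul(Add(-550, -230), -1340) = Mul(-780, -1340) = 1045200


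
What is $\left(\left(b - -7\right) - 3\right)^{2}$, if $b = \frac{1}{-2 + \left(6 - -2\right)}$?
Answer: $\frac{625}{36} \approx 17.361$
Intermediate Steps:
$b = \frac{1}{6}$ ($b = \frac{1}{-2 + \left(6 + 2\right)} = \frac{1}{-2 + 8} = \frac{1}{6} \approx 0.16667$)
$\left(\left(b - -7\right) - 3\right)^{2} = \left(\left(\frac{1}{6} - -7\right) - 3\right)^{2} = \left(\left(\frac{1}{6} + 7\right) - 3\right)^{2} = \left(\frac{43}{6} - 3\right)^{2} = \left(\frac{25}{6}\right)^{2} = \frac{625}{36}$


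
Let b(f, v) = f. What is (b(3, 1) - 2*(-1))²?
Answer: 25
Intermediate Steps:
(b(3, 1) - 2*(-1))² = (3 - 2*(-1))² = (3 + 2)² = 5² = 25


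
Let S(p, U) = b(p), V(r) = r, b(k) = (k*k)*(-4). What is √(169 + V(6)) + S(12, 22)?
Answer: -576 + 5*√7 ≈ -562.77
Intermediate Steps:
b(k) = -4*k² (b(k) = k²*(-4) = -4*k²)
S(p, U) = -4*p²
√(169 + V(6)) + S(12, 22) = √(169 + 6) - 4*12² = √175 - 4*144 = 5*√7 - 576 = -576 + 5*√7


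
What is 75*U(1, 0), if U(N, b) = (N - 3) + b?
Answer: -150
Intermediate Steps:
U(N, b) = -3 + N + b (U(N, b) = (-3 + N) + b = -3 + N + b)
75*U(1, 0) = 75*(-3 + 1 + 0) = 75*(-2) = -150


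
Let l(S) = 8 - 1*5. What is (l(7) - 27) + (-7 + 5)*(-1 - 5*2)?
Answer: -2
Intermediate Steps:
l(S) = 3 (l(S) = 8 - 5 = 3)
(l(7) - 27) + (-7 + 5)*(-1 - 5*2) = (3 - 27) + (-7 + 5)*(-1 - 5*2) = -24 - 2*(-1 - 10) = -24 - 2*(-11) = -24 + 22 = -2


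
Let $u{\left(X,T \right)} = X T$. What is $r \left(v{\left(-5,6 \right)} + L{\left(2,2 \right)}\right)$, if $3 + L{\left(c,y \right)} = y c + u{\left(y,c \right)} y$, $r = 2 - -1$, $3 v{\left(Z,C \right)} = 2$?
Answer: $29$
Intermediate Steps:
$v{\left(Z,C \right)} = \frac{2}{3}$ ($v{\left(Z,C \right)} = \frac{1}{3} \cdot 2 = \frac{2}{3}$)
$u{\left(X,T \right)} = T X$
$r = 3$ ($r = 2 + 1 = 3$)
$L{\left(c,y \right)} = -3 + c y + c y^{2}$ ($L{\left(c,y \right)} = -3 + \left(y c + c y y\right) = -3 + \left(c y + c y^{2}\right) = -3 + c y + c y^{2}$)
$r \left(v{\left(-5,6 \right)} + L{\left(2,2 \right)}\right) = 3 \left(\frac{2}{3} + \left(-3 + 2 \cdot 2 + 2 \cdot 2^{2}\right)\right) = 3 \left(\frac{2}{3} + \left(-3 + 4 + 2 \cdot 4\right)\right) = 3 \left(\frac{2}{3} + \left(-3 + 4 + 8\right)\right) = 3 \left(\frac{2}{3} + 9\right) = 3 \cdot \frac{29}{3} = 29$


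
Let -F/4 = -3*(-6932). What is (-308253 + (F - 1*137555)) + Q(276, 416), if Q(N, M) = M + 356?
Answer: -528220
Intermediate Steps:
Q(N, M) = 356 + M
F = -83184 (F = -(-12)*(-6932) = -4*20796 = -83184)
(-308253 + (F - 1*137555)) + Q(276, 416) = (-308253 + (-83184 - 1*137555)) + (356 + 416) = (-308253 + (-83184 - 137555)) + 772 = (-308253 - 220739) + 772 = -528992 + 772 = -528220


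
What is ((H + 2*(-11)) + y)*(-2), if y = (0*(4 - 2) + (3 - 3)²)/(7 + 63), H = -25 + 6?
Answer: 82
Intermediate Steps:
H = -19
y = 0 (y = (0*2 + 0²)/70 = (0 + 0)*(1/70) = 0*(1/70) = 0)
((H + 2*(-11)) + y)*(-2) = ((-19 + 2*(-11)) + 0)*(-2) = ((-19 - 22) + 0)*(-2) = (-41 + 0)*(-2) = -41*(-2) = 82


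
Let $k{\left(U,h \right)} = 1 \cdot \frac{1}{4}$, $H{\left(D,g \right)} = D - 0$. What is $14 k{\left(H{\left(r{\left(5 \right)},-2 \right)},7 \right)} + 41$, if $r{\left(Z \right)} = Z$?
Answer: $\frac{89}{2} \approx 44.5$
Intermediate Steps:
$H{\left(D,g \right)} = D$ ($H{\left(D,g \right)} = D + 0 = D$)
$k{\left(U,h \right)} = \frac{1}{4}$ ($k{\left(U,h \right)} = 1 \cdot \frac{1}{4} = \frac{1}{4}$)
$14 k{\left(H{\left(r{\left(5 \right)},-2 \right)},7 \right)} + 41 = 14 \cdot \frac{1}{4} + 41 = \frac{7}{2} + 41 = \frac{89}{2}$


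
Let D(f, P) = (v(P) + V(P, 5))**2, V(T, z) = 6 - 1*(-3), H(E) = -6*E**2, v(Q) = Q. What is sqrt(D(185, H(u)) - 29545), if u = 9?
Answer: 4*sqrt(12374) ≈ 444.95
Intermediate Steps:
V(T, z) = 9 (V(T, z) = 6 + 3 = 9)
D(f, P) = (9 + P)**2 (D(f, P) = (P + 9)**2 = (9 + P)**2)
sqrt(D(185, H(u)) - 29545) = sqrt((9 - 6*9**2)**2 - 29545) = sqrt((9 - 6*81)**2 - 29545) = sqrt((9 - 486)**2 - 29545) = sqrt((-477)**2 - 29545) = sqrt(227529 - 29545) = sqrt(197984) = 4*sqrt(12374)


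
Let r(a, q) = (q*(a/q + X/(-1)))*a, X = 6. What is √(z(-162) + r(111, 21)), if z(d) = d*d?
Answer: 3*√2731 ≈ 156.78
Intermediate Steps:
r(a, q) = a*q*(-6 + a/q) (r(a, q) = (q*(a/q + 6/(-1)))*a = (q*(a/q + 6*(-1)))*a = (q*(a/q - 6))*a = (q*(-6 + a/q))*a = a*q*(-6 + a/q))
z(d) = d²
√(z(-162) + r(111, 21)) = √((-162)² + 111*(111 - 6*21)) = √(26244 + 111*(111 - 126)) = √(26244 + 111*(-15)) = √(26244 - 1665) = √24579 = 3*√2731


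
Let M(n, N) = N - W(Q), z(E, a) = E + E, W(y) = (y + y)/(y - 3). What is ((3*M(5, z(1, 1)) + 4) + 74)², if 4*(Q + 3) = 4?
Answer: 166464/25 ≈ 6658.6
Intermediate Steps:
Q = -2 (Q = -3 + (¼)*4 = -3 + 1 = -2)
W(y) = 2*y/(-3 + y) (W(y) = (2*y)/(-3 + y) = 2*y/(-3 + y))
z(E, a) = 2*E
M(n, N) = -⅘ + N (M(n, N) = N - 2*(-2)/(-3 - 2) = N - 2*(-2)/(-5) = N - 2*(-2)*(-1)/5 = N - 1*⅘ = N - ⅘ = -⅘ + N)
((3*M(5, z(1, 1)) + 4) + 74)² = ((3*(-⅘ + 2*1) + 4) + 74)² = ((3*(-⅘ + 2) + 4) + 74)² = ((3*(6/5) + 4) + 74)² = ((18/5 + 4) + 74)² = (38/5 + 74)² = (408/5)² = 166464/25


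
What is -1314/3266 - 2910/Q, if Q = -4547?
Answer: 1764651/7425251 ≈ 0.23766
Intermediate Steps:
-1314/3266 - 2910/Q = -1314/3266 - 2910/(-4547) = -1314*1/3266 - 2910*(-1/4547) = -657/1633 + 2910/4547 = 1764651/7425251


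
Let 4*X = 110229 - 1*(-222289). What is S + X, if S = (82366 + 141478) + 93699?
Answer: 801345/2 ≈ 4.0067e+5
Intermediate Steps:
S = 317543 (S = 223844 + 93699 = 317543)
X = 166259/2 (X = (110229 - 1*(-222289))/4 = (110229 + 222289)/4 = (¼)*332518 = 166259/2 ≈ 83130.)
S + X = 317543 + 166259/2 = 801345/2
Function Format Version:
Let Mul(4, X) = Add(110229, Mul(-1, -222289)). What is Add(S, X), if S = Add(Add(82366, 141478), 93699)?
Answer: Rational(801345, 2) ≈ 4.0067e+5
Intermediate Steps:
S = 317543 (S = Add(223844, 93699) = 317543)
X = Rational(166259, 2) (X = Mul(Rational(1, 4), Add(110229, Mul(-1, -222289))) = Mul(Rational(1, 4), Add(110229, 222289)) = Mul(Rational(1, 4), 332518) = Rational(166259, 2) ≈ 83130.)
Add(S, X) = Add(317543, Rational(166259, 2)) = Rational(801345, 2)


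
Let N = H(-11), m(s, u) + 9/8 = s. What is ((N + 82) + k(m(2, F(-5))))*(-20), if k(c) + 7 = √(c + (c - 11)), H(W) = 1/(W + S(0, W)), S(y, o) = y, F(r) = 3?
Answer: -16480/11 - 10*I*√37 ≈ -1498.2 - 60.828*I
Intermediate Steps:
H(W) = 1/W (H(W) = 1/(W + 0) = 1/W)
m(s, u) = -9/8 + s
k(c) = -7 + √(-11 + 2*c) (k(c) = -7 + √(c + (c - 11)) = -7 + √(c + (-11 + c)) = -7 + √(-11 + 2*c))
N = -1/11 (N = 1/(-11) = -1/11 ≈ -0.090909)
((N + 82) + k(m(2, F(-5))))*(-20) = ((-1/11 + 82) + (-7 + √(-11 + 2*(-9/8 + 2))))*(-20) = (901/11 + (-7 + √(-11 + 2*(7/8))))*(-20) = (901/11 + (-7 + √(-11 + 7/4)))*(-20) = (901/11 + (-7 + √(-37/4)))*(-20) = (901/11 + (-7 + I*√37/2))*(-20) = (824/11 + I*√37/2)*(-20) = -16480/11 - 10*I*√37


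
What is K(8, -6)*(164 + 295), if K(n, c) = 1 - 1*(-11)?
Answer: 5508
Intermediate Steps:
K(n, c) = 12 (K(n, c) = 1 + 11 = 12)
K(8, -6)*(164 + 295) = 12*(164 + 295) = 12*459 = 5508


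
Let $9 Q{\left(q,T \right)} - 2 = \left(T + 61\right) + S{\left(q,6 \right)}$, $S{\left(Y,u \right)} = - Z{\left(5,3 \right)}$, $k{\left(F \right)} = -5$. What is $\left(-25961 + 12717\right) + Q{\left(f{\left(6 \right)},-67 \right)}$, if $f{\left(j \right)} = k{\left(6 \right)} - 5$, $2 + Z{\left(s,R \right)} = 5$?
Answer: $- \frac{119203}{9} \approx -13245.0$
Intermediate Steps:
$Z{\left(s,R \right)} = 3$ ($Z{\left(s,R \right)} = -2 + 5 = 3$)
$S{\left(Y,u \right)} = -3$ ($S{\left(Y,u \right)} = \left(-1\right) 3 = -3$)
$f{\left(j \right)} = -10$ ($f{\left(j \right)} = -5 - 5 = -10$)
$Q{\left(q,T \right)} = \frac{20}{3} + \frac{T}{9}$ ($Q{\left(q,T \right)} = \frac{2}{9} + \frac{\left(T + 61\right) - 3}{9} = \frac{2}{9} + \frac{\left(61 + T\right) - 3}{9} = \frac{2}{9} + \frac{58 + T}{9} = \frac{2}{9} + \left(\frac{58}{9} + \frac{T}{9}\right) = \frac{20}{3} + \frac{T}{9}$)
$\left(-25961 + 12717\right) + Q{\left(f{\left(6 \right)},-67 \right)} = \left(-25961 + 12717\right) + \left(\frac{20}{3} + \frac{1}{9} \left(-67\right)\right) = -13244 + \left(\frac{20}{3} - \frac{67}{9}\right) = -13244 - \frac{7}{9} = - \frac{119203}{9}$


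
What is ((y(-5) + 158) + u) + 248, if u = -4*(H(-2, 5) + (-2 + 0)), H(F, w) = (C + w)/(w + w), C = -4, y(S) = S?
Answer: 2043/5 ≈ 408.60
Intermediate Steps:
H(F, w) = (-4 + w)/(2*w) (H(F, w) = (-4 + w)/(w + w) = (-4 + w)/((2*w)) = (-4 + w)*(1/(2*w)) = (-4 + w)/(2*w))
u = 38/5 (u = -4*((½)*(-4 + 5)/5 + (-2 + 0)) = -4*((½)*(⅕)*1 - 2) = -4*(⅒ - 2) = -4*(-19/10) = 38/5 ≈ 7.6000)
((y(-5) + 158) + u) + 248 = ((-5 + 158) + 38/5) + 248 = (153 + 38/5) + 248 = 803/5 + 248 = 2043/5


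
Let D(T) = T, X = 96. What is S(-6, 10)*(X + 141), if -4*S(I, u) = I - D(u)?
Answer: 948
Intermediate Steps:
S(I, u) = -I/4 + u/4 (S(I, u) = -(I - u)/4 = -I/4 + u/4)
S(-6, 10)*(X + 141) = (-¼*(-6) + (¼)*10)*(96 + 141) = (3/2 + 5/2)*237 = 4*237 = 948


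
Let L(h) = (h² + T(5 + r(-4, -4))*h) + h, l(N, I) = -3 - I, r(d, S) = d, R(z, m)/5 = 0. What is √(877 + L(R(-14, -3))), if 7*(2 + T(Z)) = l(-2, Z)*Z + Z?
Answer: √877 ≈ 29.614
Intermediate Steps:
R(z, m) = 0 (R(z, m) = 5*0 = 0)
T(Z) = -2 + Z/7 + Z*(-3 - Z)/7 (T(Z) = -2 + ((-3 - Z)*Z + Z)/7 = -2 + (Z*(-3 - Z) + Z)/7 = -2 + (Z + Z*(-3 - Z))/7 = -2 + (Z/7 + Z*(-3 - Z)/7) = -2 + Z/7 + Z*(-3 - Z)/7)
L(h) = h² - 10*h/7 (L(h) = (h² + (-2 + (5 - 4)/7 - (5 - 4)*(3 + (5 - 4))/7)*h) + h = (h² + (-2 + (⅐)*1 - ⅐*1*(3 + 1))*h) + h = (h² + (-2 + ⅐ - ⅐*1*4)*h) + h = (h² + (-2 + ⅐ - 4/7)*h) + h = (h² - 17*h/7) + h = h² - 10*h/7)
√(877 + L(R(-14, -3))) = √(877 + (⅐)*0*(-10 + 7*0)) = √(877 + (⅐)*0*(-10 + 0)) = √(877 + (⅐)*0*(-10)) = √(877 + 0) = √877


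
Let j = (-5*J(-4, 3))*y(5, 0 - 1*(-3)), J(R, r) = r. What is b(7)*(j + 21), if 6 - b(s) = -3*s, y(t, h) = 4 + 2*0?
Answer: -1053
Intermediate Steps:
y(t, h) = 4 (y(t, h) = 4 + 0 = 4)
b(s) = 6 + 3*s (b(s) = 6 - (-3)*s = 6 + 3*s)
j = -60 (j = -5*3*4 = -15*4 = -60)
b(7)*(j + 21) = (6 + 3*7)*(-60 + 21) = (6 + 21)*(-39) = 27*(-39) = -1053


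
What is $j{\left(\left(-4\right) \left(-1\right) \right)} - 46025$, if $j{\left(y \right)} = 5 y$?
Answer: $-46005$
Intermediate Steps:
$j{\left(\left(-4\right) \left(-1\right) \right)} - 46025 = 5 \left(\left(-4\right) \left(-1\right)\right) - 46025 = 5 \cdot 4 - 46025 = 20 - 46025 = -46005$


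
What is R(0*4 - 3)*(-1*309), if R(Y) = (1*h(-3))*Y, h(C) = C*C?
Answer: 8343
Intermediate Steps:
h(C) = C**2
R(Y) = 9*Y (R(Y) = (1*(-3)**2)*Y = (1*9)*Y = 9*Y)
R(0*4 - 3)*(-1*309) = (9*(0*4 - 3))*(-1*309) = (9*(0 - 3))*(-309) = (9*(-3))*(-309) = -27*(-309) = 8343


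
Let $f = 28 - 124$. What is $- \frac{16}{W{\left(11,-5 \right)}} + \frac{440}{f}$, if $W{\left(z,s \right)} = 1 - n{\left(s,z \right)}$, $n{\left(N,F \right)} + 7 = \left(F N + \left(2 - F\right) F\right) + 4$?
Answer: $- \frac{4441}{948} \approx -4.6846$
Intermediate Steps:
$n{\left(N,F \right)} = -3 + F N + F \left(2 - F\right)$ ($n{\left(N,F \right)} = -7 + \left(\left(F N + \left(2 - F\right) F\right) + 4\right) = -7 + \left(\left(F N + F \left(2 - F\right)\right) + 4\right) = -7 + \left(4 + F N + F \left(2 - F\right)\right) = -3 + F N + F \left(2 - F\right)$)
$W{\left(z,s \right)} = 4 + z^{2} - 2 z - s z$ ($W{\left(z,s \right)} = 1 - \left(-3 - z^{2} + 2 z + z s\right) = 1 - \left(-3 - z^{2} + 2 z + s z\right) = 4 + z^{2} - 2 z - s z$)
$f = -96$ ($f = 28 - 124 = -96$)
$- \frac{16}{W{\left(11,-5 \right)}} + \frac{440}{f} = - \frac{16}{4 + 11^{2} - 22 - \left(-5\right) 11} + \frac{440}{-96} = - \frac{16}{4 + 121 - 22 + 55} + 440 \left(- \frac{1}{96}\right) = - \frac{16}{158} - \frac{55}{12} = \left(-16\right) \frac{1}{158} - \frac{55}{12} = - \frac{8}{79} - \frac{55}{12} = - \frac{4441}{948}$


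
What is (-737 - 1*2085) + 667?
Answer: -2155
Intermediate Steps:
(-737 - 1*2085) + 667 = (-737 - 2085) + 667 = -2822 + 667 = -2155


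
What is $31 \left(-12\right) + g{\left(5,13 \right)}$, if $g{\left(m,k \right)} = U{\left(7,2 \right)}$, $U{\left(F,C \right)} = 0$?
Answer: $-372$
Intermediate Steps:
$g{\left(m,k \right)} = 0$
$31 \left(-12\right) + g{\left(5,13 \right)} = 31 \left(-12\right) + 0 = -372 + 0 = -372$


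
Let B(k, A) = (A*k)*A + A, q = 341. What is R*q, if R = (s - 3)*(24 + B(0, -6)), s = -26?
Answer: -178002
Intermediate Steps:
B(k, A) = A + k*A**2 (B(k, A) = k*A**2 + A = A + k*A**2)
R = -522 (R = (-26 - 3)*(24 - 6*(1 - 6*0)) = -29*(24 - 6*(1 + 0)) = -29*(24 - 6*1) = -29*(24 - 6) = -29*18 = -522)
R*q = -522*341 = -178002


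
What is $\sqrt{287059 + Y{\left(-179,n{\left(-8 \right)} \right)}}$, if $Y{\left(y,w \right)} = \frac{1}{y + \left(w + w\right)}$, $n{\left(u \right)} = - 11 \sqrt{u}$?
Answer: $2 \sqrt{\frac{12845890 + 3157649 i \sqrt{2}}{179 + 44 i \sqrt{2}}} \approx 535.78 + 1.617 \cdot 10^{-6} i$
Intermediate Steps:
$Y{\left(y,w \right)} = \frac{1}{y + 2 w}$
$\sqrt{287059 + Y{\left(-179,n{\left(-8 \right)} \right)}} = \sqrt{287059 + \frac{1}{-179 + 2 \left(- 11 \sqrt{-8}\right)}} = \sqrt{287059 + \frac{1}{-179 + 2 \left(- 11 \cdot 2 i \sqrt{2}\right)}} = \sqrt{287059 + \frac{1}{-179 + 2 \left(- 22 i \sqrt{2}\right)}} = \sqrt{287059 + \frac{1}{-179 - 44 i \sqrt{2}}}$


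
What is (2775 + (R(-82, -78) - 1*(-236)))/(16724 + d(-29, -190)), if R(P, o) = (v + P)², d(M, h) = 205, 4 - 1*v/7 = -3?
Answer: 4100/16929 ≈ 0.24219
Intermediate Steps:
v = 49 (v = 28 - 7*(-3) = 28 + 21 = 49)
R(P, o) = (49 + P)²
(2775 + (R(-82, -78) - 1*(-236)))/(16724 + d(-29, -190)) = (2775 + ((49 - 82)² - 1*(-236)))/(16724 + 205) = (2775 + ((-33)² + 236))/16929 = (2775 + (1089 + 236))*(1/16929) = (2775 + 1325)*(1/16929) = 4100*(1/16929) = 4100/16929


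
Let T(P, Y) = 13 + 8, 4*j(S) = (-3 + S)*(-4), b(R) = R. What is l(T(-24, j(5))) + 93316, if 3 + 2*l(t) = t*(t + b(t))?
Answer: 187511/2 ≈ 93756.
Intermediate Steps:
j(S) = 3 - S (j(S) = ((-3 + S)*(-4))/4 = (12 - 4*S)/4 = 3 - S)
T(P, Y) = 21
l(t) = -3/2 + t**2 (l(t) = -3/2 + (t*(t + t))/2 = -3/2 + (t*(2*t))/2 = -3/2 + (2*t**2)/2 = -3/2 + t**2)
l(T(-24, j(5))) + 93316 = (-3/2 + 21**2) + 93316 = (-3/2 + 441) + 93316 = 879/2 + 93316 = 187511/2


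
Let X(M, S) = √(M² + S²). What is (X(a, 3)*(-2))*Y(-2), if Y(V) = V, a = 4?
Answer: 20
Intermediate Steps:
(X(a, 3)*(-2))*Y(-2) = (√(4² + 3²)*(-2))*(-2) = (√(16 + 9)*(-2))*(-2) = (√25*(-2))*(-2) = (5*(-2))*(-2) = -10*(-2) = 20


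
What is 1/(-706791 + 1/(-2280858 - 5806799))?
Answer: -8087657/5716283178688 ≈ -1.4148e-6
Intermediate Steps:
1/(-706791 + 1/(-2280858 - 5806799)) = 1/(-706791 + 1/(-8087657)) = 1/(-706791 - 1/8087657) = 1/(-5716283178688/8087657) = -8087657/5716283178688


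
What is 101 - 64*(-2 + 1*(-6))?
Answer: 613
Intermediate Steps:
101 - 64*(-2 + 1*(-6)) = 101 - 64*(-2 - 6) = 101 - 64*(-8) = 101 + 512 = 613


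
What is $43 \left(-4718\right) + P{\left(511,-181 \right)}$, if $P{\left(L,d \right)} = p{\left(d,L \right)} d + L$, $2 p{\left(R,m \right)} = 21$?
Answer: $- \frac{408527}{2} \approx -2.0426 \cdot 10^{5}$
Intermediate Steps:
$p{\left(R,m \right)} = \frac{21}{2}$ ($p{\left(R,m \right)} = \frac{1}{2} \cdot 21 = \frac{21}{2}$)
$P{\left(L,d \right)} = L + \frac{21 d}{2}$ ($P{\left(L,d \right)} = \frac{21 d}{2} + L = L + \frac{21 d}{2}$)
$43 \left(-4718\right) + P{\left(511,-181 \right)} = 43 \left(-4718\right) + \left(511 + \frac{21}{2} \left(-181\right)\right) = -202874 + \left(511 - \frac{3801}{2}\right) = -202874 - \frac{2779}{2} = - \frac{408527}{2}$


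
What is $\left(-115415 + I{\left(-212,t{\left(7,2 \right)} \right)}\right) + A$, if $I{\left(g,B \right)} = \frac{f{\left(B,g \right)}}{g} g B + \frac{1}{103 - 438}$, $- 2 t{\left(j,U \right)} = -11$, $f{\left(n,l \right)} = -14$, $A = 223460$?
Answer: $\frac{36169279}{335} \approx 1.0797 \cdot 10^{5}$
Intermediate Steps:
$t{\left(j,U \right)} = \frac{11}{2}$ ($t{\left(j,U \right)} = \left(- \frac{1}{2}\right) \left(-11\right) = \frac{11}{2}$)
$I{\left(g,B \right)} = - \frac{1}{335} - 14 B$ ($I{\left(g,B \right)} = - \frac{14}{g} g B + \frac{1}{103 - 438} = - 14 B + \frac{1}{-335} = - 14 B - \frac{1}{335} = - \frac{1}{335} - 14 B$)
$\left(-115415 + I{\left(-212,t{\left(7,2 \right)} \right)}\right) + A = \left(-115415 - \frac{25796}{335}\right) + 223460 = - \frac{38689821}{335} + 223460 = \frac{36169279}{335}$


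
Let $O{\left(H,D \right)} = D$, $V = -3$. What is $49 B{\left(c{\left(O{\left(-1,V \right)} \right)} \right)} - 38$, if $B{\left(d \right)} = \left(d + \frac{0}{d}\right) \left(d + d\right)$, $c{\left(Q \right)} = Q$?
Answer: $844$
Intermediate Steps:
$B{\left(d \right)} = 2 d^{2}$ ($B{\left(d \right)} = \left(d + 0\right) 2 d = d 2 d = 2 d^{2}$)
$49 B{\left(c{\left(O{\left(-1,V \right)} \right)} \right)} - 38 = 49 \cdot 2 \left(-3\right)^{2} - 38 = 49 \cdot 2 \cdot 9 - 38 = 49 \cdot 18 - 38 = 882 - 38 = 844$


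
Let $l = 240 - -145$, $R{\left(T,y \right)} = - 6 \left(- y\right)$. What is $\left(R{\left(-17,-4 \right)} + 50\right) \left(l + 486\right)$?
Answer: $22646$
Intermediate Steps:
$R{\left(T,y \right)} = 6 y$
$l = 385$ ($l = 240 + 145 = 385$)
$\left(R{\left(-17,-4 \right)} + 50\right) \left(l + 486\right) = \left(6 \left(-4\right) + 50\right) \left(385 + 486\right) = \left(-24 + 50\right) 871 = 26 \cdot 871 = 22646$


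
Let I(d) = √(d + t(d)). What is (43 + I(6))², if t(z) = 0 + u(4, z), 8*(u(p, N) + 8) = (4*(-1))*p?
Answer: 1845 + 172*I ≈ 1845.0 + 172.0*I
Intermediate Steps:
u(p, N) = -8 - p/2 (u(p, N) = -8 + ((4*(-1))*p)/8 = -8 + (-4*p)/8 = -8 - p/2)
t(z) = -10 (t(z) = 0 + (-8 - ½*4) = 0 + (-8 - 2) = 0 - 10 = -10)
I(d) = √(-10 + d) (I(d) = √(d - 10) = √(-10 + d))
(43 + I(6))² = (43 + √(-10 + 6))² = (43 + √(-4))² = (43 + 2*I)²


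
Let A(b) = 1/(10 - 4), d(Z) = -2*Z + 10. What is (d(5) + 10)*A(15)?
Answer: 5/3 ≈ 1.6667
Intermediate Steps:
d(Z) = 10 - 2*Z
A(b) = ⅙ (A(b) = 1/6 = ⅙)
(d(5) + 10)*A(15) = ((10 - 2*5) + 10)*(⅙) = ((10 - 10) + 10)*(⅙) = (0 + 10)*(⅙) = 10*(⅙) = 5/3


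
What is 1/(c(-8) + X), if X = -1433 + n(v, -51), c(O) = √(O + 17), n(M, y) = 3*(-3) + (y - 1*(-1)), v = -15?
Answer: -1/1489 ≈ -0.00067159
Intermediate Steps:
n(M, y) = -8 + y (n(M, y) = -9 + (y + 1) = -9 + (1 + y) = -8 + y)
c(O) = √(17 + O)
X = -1492 (X = -1433 + (-8 - 51) = -1433 - 59 = -1492)
1/(c(-8) + X) = 1/(√(17 - 8) - 1492) = 1/(√9 - 1492) = 1/(3 - 1492) = 1/(-1489) = -1/1489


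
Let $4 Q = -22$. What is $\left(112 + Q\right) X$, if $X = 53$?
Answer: $\frac{11289}{2} \approx 5644.5$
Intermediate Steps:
$Q = - \frac{11}{2}$ ($Q = \frac{1}{4} \left(-22\right) = - \frac{11}{2} \approx -5.5$)
$\left(112 + Q\right) X = \left(112 - \frac{11}{2}\right) 53 = \frac{213}{2} \cdot 53 = \frac{11289}{2}$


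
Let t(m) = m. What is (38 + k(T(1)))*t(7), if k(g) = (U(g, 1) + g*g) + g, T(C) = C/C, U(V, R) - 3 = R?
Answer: 308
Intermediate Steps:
U(V, R) = 3 + R
T(C) = 1
k(g) = 4 + g + g**2 (k(g) = ((3 + 1) + g*g) + g = (4 + g**2) + g = 4 + g + g**2)
(38 + k(T(1)))*t(7) = (38 + (4 + 1 + 1**2))*7 = (38 + (4 + 1 + 1))*7 = (38 + 6)*7 = 44*7 = 308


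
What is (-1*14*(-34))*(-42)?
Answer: -19992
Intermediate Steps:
(-1*14*(-34))*(-42) = -14*(-34)*(-42) = 476*(-42) = -19992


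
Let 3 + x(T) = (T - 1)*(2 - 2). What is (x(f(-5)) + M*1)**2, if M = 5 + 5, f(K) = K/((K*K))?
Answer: 49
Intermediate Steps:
f(K) = 1/K (f(K) = K/(K**2) = K/K**2 = 1/K)
M = 10
x(T) = -3 (x(T) = -3 + (T - 1)*(2 - 2) = -3 + (-1 + T)*0 = -3 + 0 = -3)
(x(f(-5)) + M*1)**2 = (-3 + 10*1)**2 = (-3 + 10)**2 = 7**2 = 49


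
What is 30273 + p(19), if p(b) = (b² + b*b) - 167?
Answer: 30828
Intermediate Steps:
p(b) = -167 + 2*b² (p(b) = (b² + b²) - 167 = 2*b² - 167 = -167 + 2*b²)
30273 + p(19) = 30273 + (-167 + 2*19²) = 30273 + (-167 + 2*361) = 30273 + (-167 + 722) = 30273 + 555 = 30828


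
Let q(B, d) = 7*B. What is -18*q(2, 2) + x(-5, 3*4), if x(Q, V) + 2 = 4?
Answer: -250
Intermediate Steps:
x(Q, V) = 2 (x(Q, V) = -2 + 4 = 2)
-18*q(2, 2) + x(-5, 3*4) = -126*2 + 2 = -18*14 + 2 = -252 + 2 = -250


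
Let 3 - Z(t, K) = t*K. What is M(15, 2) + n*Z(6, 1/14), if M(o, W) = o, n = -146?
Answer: -2523/7 ≈ -360.43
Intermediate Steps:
Z(t, K) = 3 - K*t (Z(t, K) = 3 - t*K = 3 - K*t)
M(15, 2) + n*Z(6, 1/14) = 15 - 146*(3 - 1*6/14) = 15 - 146*(3 - 1*1/14*6) = 15 - 146*(3 - 3/7) = 15 - 146*18/7 = 15 - 2628/7 = -2523/7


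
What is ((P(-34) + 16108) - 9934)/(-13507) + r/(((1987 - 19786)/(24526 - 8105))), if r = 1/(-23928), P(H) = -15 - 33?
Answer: -2608807737025/5752556633304 ≈ -0.45350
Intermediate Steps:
P(H) = -48
r = -1/23928 ≈ -4.1792e-5
((P(-34) + 16108) - 9934)/(-13507) + r/(((1987 - 19786)/(24526 - 8105))) = ((-48 + 16108) - 9934)/(-13507) - (24526 - 8105)/(1987 - 19786)/23928 = (16060 - 9934)*(-1/13507) - 1/(23928*((-17799/16421))) = 6126*(-1/13507) - 1/(23928*((-17799*1/16421))) = -6126/13507 - 1/(23928*(-17799/16421)) = -6126/13507 - 1/23928*(-16421/17799) = -6126/13507 + 16421/425894472 = -2608807737025/5752556633304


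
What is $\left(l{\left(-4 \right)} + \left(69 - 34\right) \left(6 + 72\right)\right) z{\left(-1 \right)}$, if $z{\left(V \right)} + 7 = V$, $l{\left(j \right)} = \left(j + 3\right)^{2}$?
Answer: $-21848$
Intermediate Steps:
$l{\left(j \right)} = \left(3 + j\right)^{2}$
$z{\left(V \right)} = -7 + V$
$\left(l{\left(-4 \right)} + \left(69 - 34\right) \left(6 + 72\right)\right) z{\left(-1 \right)} = \left(\left(3 - 4\right)^{2} + \left(69 - 34\right) \left(6 + 72\right)\right) \left(-7 - 1\right) = \left(\left(-1\right)^{2} + 35 \cdot 78\right) \left(-8\right) = \left(1 + 2730\right) \left(-8\right) = 2731 \left(-8\right) = -21848$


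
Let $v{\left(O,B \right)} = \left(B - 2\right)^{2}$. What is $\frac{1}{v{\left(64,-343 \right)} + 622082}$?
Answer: $\frac{1}{741107} \approx 1.3493 \cdot 10^{-6}$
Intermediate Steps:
$v{\left(O,B \right)} = \left(-2 + B\right)^{2}$
$\frac{1}{v{\left(64,-343 \right)} + 622082} = \frac{1}{\left(-2 - 343\right)^{2} + 622082} = \frac{1}{\left(-345\right)^{2} + 622082} = \frac{1}{119025 + 622082} = \frac{1}{741107}$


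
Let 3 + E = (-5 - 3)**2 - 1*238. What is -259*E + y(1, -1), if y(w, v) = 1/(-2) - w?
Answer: 91683/2 ≈ 45842.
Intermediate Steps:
y(w, v) = -1/2 - w
E = -177 (E = -3 + ((-5 - 3)**2 - 1*238) = -3 + ((-8)**2 - 238) = -3 + (64 - 238) = -3 - 174 = -177)
-259*E + y(1, -1) = -259*(-177) + (-1/2 - 1*1) = 45843 + (-1/2 - 1) = 45843 - 3/2 = 91683/2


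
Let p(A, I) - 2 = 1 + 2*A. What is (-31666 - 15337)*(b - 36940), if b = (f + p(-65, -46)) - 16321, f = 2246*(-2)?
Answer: 2720533640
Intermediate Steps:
f = -4492
p(A, I) = 3 + 2*A (p(A, I) = 2 + (1 + 2*A) = 3 + 2*A)
b = -20940 (b = (-4492 + (3 + 2*(-65))) - 16321 = (-4492 + (3 - 130)) - 16321 = (-4492 - 127) - 16321 = -4619 - 16321 = -20940)
(-31666 - 15337)*(b - 36940) = (-31666 - 15337)*(-20940 - 36940) = -47003*(-57880) = 2720533640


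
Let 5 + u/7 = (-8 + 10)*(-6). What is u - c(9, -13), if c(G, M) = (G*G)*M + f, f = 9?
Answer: 925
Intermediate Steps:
c(G, M) = 9 + M*G² (c(G, M) = (G*G)*M + 9 = G²*M + 9 = M*G² + 9 = 9 + M*G²)
u = -119 (u = -35 + 7*((-8 + 10)*(-6)) = -35 + 7*(2*(-6)) = -35 + 7*(-12) = -35 - 84 = -119)
u - c(9, -13) = -119 - (9 - 13*9²) = -119 - (9 - 13*81) = -119 - (9 - 1053) = -119 - 1*(-1044) = -119 + 1044 = 925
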